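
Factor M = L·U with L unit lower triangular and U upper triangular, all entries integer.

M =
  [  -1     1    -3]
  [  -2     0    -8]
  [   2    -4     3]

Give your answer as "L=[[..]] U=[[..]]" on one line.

  r1 -= 2·r0 → [0,-2,-2]
  r2 -= -2·r0 → [0,-2,-3]
  r2 -= 1·r1 → [0,0,-1]

L=[[1,0,0],[2,1,0],[-2,1,1]] U=[[-1,1,-3],[0,-2,-2],[0,0,-1]]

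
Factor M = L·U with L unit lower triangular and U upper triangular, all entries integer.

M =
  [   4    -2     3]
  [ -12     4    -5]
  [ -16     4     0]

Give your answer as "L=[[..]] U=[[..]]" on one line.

  r1 -= -3·r0 → [0,-2,4]
  r2 -= -4·r0 → [0,-4,12]
  r2 -= 2·r1 → [0,0,4]

L=[[1,0,0],[-3,1,0],[-4,2,1]] U=[[4,-2,3],[0,-2,4],[0,0,4]]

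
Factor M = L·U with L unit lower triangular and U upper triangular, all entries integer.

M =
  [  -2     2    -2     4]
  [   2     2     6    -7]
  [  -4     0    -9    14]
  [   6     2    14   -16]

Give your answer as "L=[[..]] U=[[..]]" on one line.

  r1 -= -1·r0 → [0,4,4,-3]
  r2 -= 2·r0 → [0,-4,-5,6]
  r3 -= -3·r0 → [0,8,8,-4]
  r2 -= -1·r1 → [0,0,-1,3]
  r3 -= 2·r1 → [0,0,0,2]
  r3 -= 0·r2 → [0,0,0,2]

L=[[1,0,0,0],[-1,1,0,0],[2,-1,1,0],[-3,2,0,1]] U=[[-2,2,-2,4],[0,4,4,-3],[0,0,-1,3],[0,0,0,2]]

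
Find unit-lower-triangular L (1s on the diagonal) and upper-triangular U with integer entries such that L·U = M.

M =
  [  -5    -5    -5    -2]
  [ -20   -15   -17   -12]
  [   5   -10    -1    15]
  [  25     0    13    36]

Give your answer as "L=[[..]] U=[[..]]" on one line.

  row1 -= 4·row0 → [0,5,3,-4]
  row2 -= -1·row0 → [0,-15,-6,13]
  row3 -= -5·row0 → [0,-25,-12,26]
  row2 -= -3·row1 → [0,0,3,1]
  row3 -= -5·row1 → [0,0,3,6]
  row3 -= 1·row2 → [0,0,0,5]

L=[[1,0,0,0],[4,1,0,0],[-1,-3,1,0],[-5,-5,1,1]] U=[[-5,-5,-5,-2],[0,5,3,-4],[0,0,3,1],[0,0,0,5]]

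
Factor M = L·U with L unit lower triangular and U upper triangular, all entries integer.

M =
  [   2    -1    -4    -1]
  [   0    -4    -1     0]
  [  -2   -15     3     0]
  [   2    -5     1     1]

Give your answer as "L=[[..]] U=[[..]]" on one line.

  r1 -= 0·r0 → [0,-4,-1,0]
  r2 -= -1·r0 → [0,-16,-1,-1]
  r3 -= 1·r0 → [0,-4,5,2]
  r2 -= 4·r1 → [0,0,3,-1]
  r3 -= 1·r1 → [0,0,6,2]
  r3 -= 2·r2 → [0,0,0,4]

L=[[1,0,0,0],[0,1,0,0],[-1,4,1,0],[1,1,2,1]] U=[[2,-1,-4,-1],[0,-4,-1,0],[0,0,3,-1],[0,0,0,4]]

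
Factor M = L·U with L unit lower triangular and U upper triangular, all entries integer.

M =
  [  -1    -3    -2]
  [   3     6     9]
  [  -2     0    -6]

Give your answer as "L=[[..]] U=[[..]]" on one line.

  r1 -= -3·r0 → [0,-3,3]
  r2 -= 2·r0 → [0,6,-2]
  r2 -= -2·r1 → [0,0,4]

L=[[1,0,0],[-3,1,0],[2,-2,1]] U=[[-1,-3,-2],[0,-3,3],[0,0,4]]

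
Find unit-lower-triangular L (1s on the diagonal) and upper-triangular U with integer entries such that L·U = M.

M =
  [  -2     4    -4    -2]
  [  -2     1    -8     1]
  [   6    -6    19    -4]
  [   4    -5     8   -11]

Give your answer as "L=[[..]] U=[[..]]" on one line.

L=[[1,0,0,0],[1,1,0,0],[-3,-2,1,0],[-2,-1,4,1]] U=[[-2,4,-4,-2],[0,-3,-4,3],[0,0,-1,-4],[0,0,0,4]]

  r1 -= 1·r0 → [0,-3,-4,3]
  r2 -= -3·r0 → [0,6,7,-10]
  r3 -= -2·r0 → [0,3,0,-15]
  r2 -= -2·r1 → [0,0,-1,-4]
  r3 -= -1·r1 → [0,0,-4,-12]
  r3 -= 4·r2 → [0,0,0,4]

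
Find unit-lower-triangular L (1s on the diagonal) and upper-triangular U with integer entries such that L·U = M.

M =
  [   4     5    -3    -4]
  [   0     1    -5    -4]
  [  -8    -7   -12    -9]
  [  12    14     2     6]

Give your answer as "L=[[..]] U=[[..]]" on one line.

L=[[1,0,0,0],[0,1,0,0],[-2,3,1,0],[3,-1,-2,1]] U=[[4,5,-3,-4],[0,1,-5,-4],[0,0,-3,-5],[0,0,0,4]]

  row1 -= 0·row0 → [0,1,-5,-4]
  row2 -= -2·row0 → [0,3,-18,-17]
  row3 -= 3·row0 → [0,-1,11,18]
  row2 -= 3·row1 → [0,0,-3,-5]
  row3 -= -1·row1 → [0,0,6,14]
  row3 -= -2·row2 → [0,0,0,4]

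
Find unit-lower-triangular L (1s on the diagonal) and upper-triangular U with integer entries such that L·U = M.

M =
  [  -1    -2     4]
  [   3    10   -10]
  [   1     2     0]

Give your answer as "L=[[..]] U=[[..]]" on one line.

  row1 -= -3·row0 → [0,4,2]
  row2 -= -1·row0 → [0,0,4]
  row2 -= 0·row1 → [0,0,4]

L=[[1,0,0],[-3,1,0],[-1,0,1]] U=[[-1,-2,4],[0,4,2],[0,0,4]]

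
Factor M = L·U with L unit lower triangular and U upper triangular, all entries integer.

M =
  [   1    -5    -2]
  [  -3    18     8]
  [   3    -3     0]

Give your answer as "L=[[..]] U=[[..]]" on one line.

  row1 -= -3·row0 → [0,3,2]
  row2 -= 3·row0 → [0,12,6]
  row2 -= 4·row1 → [0,0,-2]

L=[[1,0,0],[-3,1,0],[3,4,1]] U=[[1,-5,-2],[0,3,2],[0,0,-2]]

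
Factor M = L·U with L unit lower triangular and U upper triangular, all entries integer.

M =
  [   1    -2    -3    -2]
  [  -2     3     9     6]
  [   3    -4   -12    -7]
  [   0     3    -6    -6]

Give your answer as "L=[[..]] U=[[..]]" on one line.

L=[[1,0,0,0],[-2,1,0,0],[3,-2,1,0],[0,-3,1,1]] U=[[1,-2,-3,-2],[0,-1,3,2],[0,0,3,3],[0,0,0,-3]]

  row1 -= -2·row0 → [0,-1,3,2]
  row2 -= 3·row0 → [0,2,-3,-1]
  row3 -= 0·row0 → [0,3,-6,-6]
  row2 -= -2·row1 → [0,0,3,3]
  row3 -= -3·row1 → [0,0,3,0]
  row3 -= 1·row2 → [0,0,0,-3]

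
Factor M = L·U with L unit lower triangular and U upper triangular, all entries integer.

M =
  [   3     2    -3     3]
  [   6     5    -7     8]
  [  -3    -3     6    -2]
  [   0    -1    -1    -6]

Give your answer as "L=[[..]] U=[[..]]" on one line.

  r1 -= 2·r0 → [0,1,-1,2]
  r2 -= -1·r0 → [0,-1,3,1]
  r3 -= 0·r0 → [0,-1,-1,-6]
  r2 -= -1·r1 → [0,0,2,3]
  r3 -= -1·r1 → [0,0,-2,-4]
  r3 -= -1·r2 → [0,0,0,-1]

L=[[1,0,0,0],[2,1,0,0],[-1,-1,1,0],[0,-1,-1,1]] U=[[3,2,-3,3],[0,1,-1,2],[0,0,2,3],[0,0,0,-1]]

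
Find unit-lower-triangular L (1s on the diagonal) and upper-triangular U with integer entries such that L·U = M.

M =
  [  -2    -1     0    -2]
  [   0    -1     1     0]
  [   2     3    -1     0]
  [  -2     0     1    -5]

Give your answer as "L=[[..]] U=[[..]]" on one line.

L=[[1,0,0,0],[0,1,0,0],[-1,-2,1,0],[1,-1,2,1]] U=[[-2,-1,0,-2],[0,-1,1,0],[0,0,1,-2],[0,0,0,1]]

  row1 -= 0·row0 → [0,-1,1,0]
  row2 -= -1·row0 → [0,2,-1,-2]
  row3 -= 1·row0 → [0,1,1,-3]
  row2 -= -2·row1 → [0,0,1,-2]
  row3 -= -1·row1 → [0,0,2,-3]
  row3 -= 2·row2 → [0,0,0,1]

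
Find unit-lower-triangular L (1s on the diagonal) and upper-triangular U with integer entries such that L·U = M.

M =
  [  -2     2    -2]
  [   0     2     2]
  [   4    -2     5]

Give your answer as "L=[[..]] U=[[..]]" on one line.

  r1 -= 0·r0 → [0,2,2]
  r2 -= -2·r0 → [0,2,1]
  r2 -= 1·r1 → [0,0,-1]

L=[[1,0,0],[0,1,0],[-2,1,1]] U=[[-2,2,-2],[0,2,2],[0,0,-1]]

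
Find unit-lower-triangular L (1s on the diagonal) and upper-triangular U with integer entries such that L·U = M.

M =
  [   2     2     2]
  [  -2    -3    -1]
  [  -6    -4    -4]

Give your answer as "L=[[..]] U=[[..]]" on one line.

L=[[1,0,0],[-1,1,0],[-3,-2,1]] U=[[2,2,2],[0,-1,1],[0,0,4]]

  R1 -= -1·R0 → [0,-1,1]
  R2 -= -3·R0 → [0,2,2]
  R2 -= -2·R1 → [0,0,4]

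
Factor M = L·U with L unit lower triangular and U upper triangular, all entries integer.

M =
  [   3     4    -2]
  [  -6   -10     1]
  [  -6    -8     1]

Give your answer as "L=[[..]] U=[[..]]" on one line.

L=[[1,0,0],[-2,1,0],[-2,0,1]] U=[[3,4,-2],[0,-2,-3],[0,0,-3]]

  r1 -= -2·r0 → [0,-2,-3]
  r2 -= -2·r0 → [0,0,-3]
  r2 -= 0·r1 → [0,0,-3]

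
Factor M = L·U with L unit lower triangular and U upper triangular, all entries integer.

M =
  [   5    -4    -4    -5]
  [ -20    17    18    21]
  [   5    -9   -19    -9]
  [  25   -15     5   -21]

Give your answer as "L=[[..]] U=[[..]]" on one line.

  R1 -= -4·R0 → [0,1,2,1]
  R2 -= 1·R0 → [0,-5,-15,-4]
  R3 -= 5·R0 → [0,5,25,4]
  R2 -= -5·R1 → [0,0,-5,1]
  R3 -= 5·R1 → [0,0,15,-1]
  R3 -= -3·R2 → [0,0,0,2]

L=[[1,0,0,0],[-4,1,0,0],[1,-5,1,0],[5,5,-3,1]] U=[[5,-4,-4,-5],[0,1,2,1],[0,0,-5,1],[0,0,0,2]]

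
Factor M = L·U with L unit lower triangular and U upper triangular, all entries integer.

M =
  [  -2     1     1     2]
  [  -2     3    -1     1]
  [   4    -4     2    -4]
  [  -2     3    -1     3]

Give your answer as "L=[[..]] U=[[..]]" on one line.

  r1 -= 1·r0 → [0,2,-2,-1]
  r2 -= -2·r0 → [0,-2,4,0]
  r3 -= 1·r0 → [0,2,-2,1]
  r2 -= -1·r1 → [0,0,2,-1]
  r3 -= 1·r1 → [0,0,0,2]
  r3 -= 0·r2 → [0,0,0,2]

L=[[1,0,0,0],[1,1,0,0],[-2,-1,1,0],[1,1,0,1]] U=[[-2,1,1,2],[0,2,-2,-1],[0,0,2,-1],[0,0,0,2]]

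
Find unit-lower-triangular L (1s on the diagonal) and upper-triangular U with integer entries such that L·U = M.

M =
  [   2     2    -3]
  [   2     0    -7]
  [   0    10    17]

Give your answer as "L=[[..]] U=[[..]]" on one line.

L=[[1,0,0],[1,1,0],[0,-5,1]] U=[[2,2,-3],[0,-2,-4],[0,0,-3]]

  r1 -= 1·r0 → [0,-2,-4]
  r2 -= 0·r0 → [0,10,17]
  r2 -= -5·r1 → [0,0,-3]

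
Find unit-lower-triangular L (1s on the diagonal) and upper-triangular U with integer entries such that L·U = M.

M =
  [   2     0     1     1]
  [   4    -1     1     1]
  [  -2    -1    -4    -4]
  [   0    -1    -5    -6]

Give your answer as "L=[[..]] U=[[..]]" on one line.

L=[[1,0,0,0],[2,1,0,0],[-1,1,1,0],[0,1,2,1]] U=[[2,0,1,1],[0,-1,-1,-1],[0,0,-2,-2],[0,0,0,-1]]

  R1 -= 2·R0 → [0,-1,-1,-1]
  R2 -= -1·R0 → [0,-1,-3,-3]
  R3 -= 0·R0 → [0,-1,-5,-6]
  R2 -= 1·R1 → [0,0,-2,-2]
  R3 -= 1·R1 → [0,0,-4,-5]
  R3 -= 2·R2 → [0,0,0,-1]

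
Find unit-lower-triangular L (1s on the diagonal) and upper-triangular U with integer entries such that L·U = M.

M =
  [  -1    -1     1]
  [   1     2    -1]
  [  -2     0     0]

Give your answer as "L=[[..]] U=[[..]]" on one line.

  row1 -= -1·row0 → [0,1,0]
  row2 -= 2·row0 → [0,2,-2]
  row2 -= 2·row1 → [0,0,-2]

L=[[1,0,0],[-1,1,0],[2,2,1]] U=[[-1,-1,1],[0,1,0],[0,0,-2]]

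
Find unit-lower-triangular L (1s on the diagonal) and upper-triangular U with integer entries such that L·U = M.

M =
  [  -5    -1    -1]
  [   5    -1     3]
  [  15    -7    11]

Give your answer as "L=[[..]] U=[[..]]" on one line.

  R1 -= -1·R0 → [0,-2,2]
  R2 -= -3·R0 → [0,-10,8]
  R2 -= 5·R1 → [0,0,-2]

L=[[1,0,0],[-1,1,0],[-3,5,1]] U=[[-5,-1,-1],[0,-2,2],[0,0,-2]]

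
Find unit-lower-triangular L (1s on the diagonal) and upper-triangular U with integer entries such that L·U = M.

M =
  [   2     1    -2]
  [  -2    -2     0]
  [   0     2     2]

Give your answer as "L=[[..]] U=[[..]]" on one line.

L=[[1,0,0],[-1,1,0],[0,-2,1]] U=[[2,1,-2],[0,-1,-2],[0,0,-2]]

  R1 -= -1·R0 → [0,-1,-2]
  R2 -= 0·R0 → [0,2,2]
  R2 -= -2·R1 → [0,0,-2]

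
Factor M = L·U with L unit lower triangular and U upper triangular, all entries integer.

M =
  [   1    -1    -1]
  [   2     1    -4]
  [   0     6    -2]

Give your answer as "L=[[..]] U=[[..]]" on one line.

L=[[1,0,0],[2,1,0],[0,2,1]] U=[[1,-1,-1],[0,3,-2],[0,0,2]]

  row1 -= 2·row0 → [0,3,-2]
  row2 -= 0·row0 → [0,6,-2]
  row2 -= 2·row1 → [0,0,2]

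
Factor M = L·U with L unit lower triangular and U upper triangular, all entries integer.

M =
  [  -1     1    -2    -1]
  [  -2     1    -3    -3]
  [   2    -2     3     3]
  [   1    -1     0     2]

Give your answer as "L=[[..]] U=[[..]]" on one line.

  row1 -= 2·row0 → [0,-1,1,-1]
  row2 -= -2·row0 → [0,0,-1,1]
  row3 -= -1·row0 → [0,0,-2,1]
  row2 -= 0·row1 → [0,0,-1,1]
  row3 -= 0·row1 → [0,0,-2,1]
  row3 -= 2·row2 → [0,0,0,-1]

L=[[1,0,0,0],[2,1,0,0],[-2,0,1,0],[-1,0,2,1]] U=[[-1,1,-2,-1],[0,-1,1,-1],[0,0,-1,1],[0,0,0,-1]]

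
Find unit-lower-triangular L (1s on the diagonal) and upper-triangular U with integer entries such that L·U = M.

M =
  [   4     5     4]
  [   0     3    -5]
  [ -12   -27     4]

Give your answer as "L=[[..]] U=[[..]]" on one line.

L=[[1,0,0],[0,1,0],[-3,-4,1]] U=[[4,5,4],[0,3,-5],[0,0,-4]]

  R1 -= 0·R0 → [0,3,-5]
  R2 -= -3·R0 → [0,-12,16]
  R2 -= -4·R1 → [0,0,-4]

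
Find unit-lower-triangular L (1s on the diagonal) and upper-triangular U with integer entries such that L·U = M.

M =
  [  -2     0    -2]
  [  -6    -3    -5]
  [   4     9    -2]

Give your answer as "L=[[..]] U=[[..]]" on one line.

  r1 -= 3·r0 → [0,-3,1]
  r2 -= -2·r0 → [0,9,-6]
  r2 -= -3·r1 → [0,0,-3]

L=[[1,0,0],[3,1,0],[-2,-3,1]] U=[[-2,0,-2],[0,-3,1],[0,0,-3]]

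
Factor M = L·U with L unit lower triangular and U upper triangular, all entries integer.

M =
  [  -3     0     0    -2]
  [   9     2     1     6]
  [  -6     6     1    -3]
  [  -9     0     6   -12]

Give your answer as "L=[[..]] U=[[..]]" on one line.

  R1 -= -3·R0 → [0,2,1,0]
  R2 -= 2·R0 → [0,6,1,1]
  R3 -= 3·R0 → [0,0,6,-6]
  R2 -= 3·R1 → [0,0,-2,1]
  R3 -= 0·R1 → [0,0,6,-6]
  R3 -= -3·R2 → [0,0,0,-3]

L=[[1,0,0,0],[-3,1,0,0],[2,3,1,0],[3,0,-3,1]] U=[[-3,0,0,-2],[0,2,1,0],[0,0,-2,1],[0,0,0,-3]]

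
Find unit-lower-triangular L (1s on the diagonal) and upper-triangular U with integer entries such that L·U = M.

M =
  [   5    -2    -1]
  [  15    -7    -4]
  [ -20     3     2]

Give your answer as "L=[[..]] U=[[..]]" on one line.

  row1 -= 3·row0 → [0,-1,-1]
  row2 -= -4·row0 → [0,-5,-2]
  row2 -= 5·row1 → [0,0,3]

L=[[1,0,0],[3,1,0],[-4,5,1]] U=[[5,-2,-1],[0,-1,-1],[0,0,3]]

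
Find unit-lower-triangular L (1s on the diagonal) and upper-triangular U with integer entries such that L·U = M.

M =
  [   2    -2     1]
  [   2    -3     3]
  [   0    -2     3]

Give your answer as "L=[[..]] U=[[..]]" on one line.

L=[[1,0,0],[1,1,0],[0,2,1]] U=[[2,-2,1],[0,-1,2],[0,0,-1]]

  r1 -= 1·r0 → [0,-1,2]
  r2 -= 0·r0 → [0,-2,3]
  r2 -= 2·r1 → [0,0,-1]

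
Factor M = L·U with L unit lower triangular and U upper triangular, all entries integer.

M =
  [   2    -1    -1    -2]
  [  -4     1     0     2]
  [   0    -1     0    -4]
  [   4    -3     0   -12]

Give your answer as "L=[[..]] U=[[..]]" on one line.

  R1 -= -2·R0 → [0,-1,-2,-2]
  R2 -= 0·R0 → [0,-1,0,-4]
  R3 -= 2·R0 → [0,-1,2,-8]
  R2 -= 1·R1 → [0,0,2,-2]
  R3 -= 1·R1 → [0,0,4,-6]
  R3 -= 2·R2 → [0,0,0,-2]

L=[[1,0,0,0],[-2,1,0,0],[0,1,1,0],[2,1,2,1]] U=[[2,-1,-1,-2],[0,-1,-2,-2],[0,0,2,-2],[0,0,0,-2]]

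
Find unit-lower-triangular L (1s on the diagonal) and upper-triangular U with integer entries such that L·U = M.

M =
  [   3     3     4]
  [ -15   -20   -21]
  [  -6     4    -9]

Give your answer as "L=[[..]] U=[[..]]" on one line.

L=[[1,0,0],[-5,1,0],[-2,-2,1]] U=[[3,3,4],[0,-5,-1],[0,0,-3]]

  r1 -= -5·r0 → [0,-5,-1]
  r2 -= -2·r0 → [0,10,-1]
  r2 -= -2·r1 → [0,0,-3]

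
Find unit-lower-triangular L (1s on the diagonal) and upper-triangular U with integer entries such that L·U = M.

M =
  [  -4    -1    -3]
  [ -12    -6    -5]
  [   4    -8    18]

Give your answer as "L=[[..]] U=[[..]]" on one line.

L=[[1,0,0],[3,1,0],[-1,3,1]] U=[[-4,-1,-3],[0,-3,4],[0,0,3]]

  r1 -= 3·r0 → [0,-3,4]
  r2 -= -1·r0 → [0,-9,15]
  r2 -= 3·r1 → [0,0,3]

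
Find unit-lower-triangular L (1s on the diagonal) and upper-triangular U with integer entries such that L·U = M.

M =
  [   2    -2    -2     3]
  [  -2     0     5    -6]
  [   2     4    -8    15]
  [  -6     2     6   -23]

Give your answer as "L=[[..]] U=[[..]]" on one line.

  R1 -= -1·R0 → [0,-2,3,-3]
  R2 -= 1·R0 → [0,6,-6,12]
  R3 -= -3·R0 → [0,-4,0,-14]
  R2 -= -3·R1 → [0,0,3,3]
  R3 -= 2·R1 → [0,0,-6,-8]
  R3 -= -2·R2 → [0,0,0,-2]

L=[[1,0,0,0],[-1,1,0,0],[1,-3,1,0],[-3,2,-2,1]] U=[[2,-2,-2,3],[0,-2,3,-3],[0,0,3,3],[0,0,0,-2]]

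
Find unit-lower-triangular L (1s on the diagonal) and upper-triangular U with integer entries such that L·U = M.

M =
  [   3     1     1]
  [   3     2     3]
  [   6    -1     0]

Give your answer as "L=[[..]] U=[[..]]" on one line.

L=[[1,0,0],[1,1,0],[2,-3,1]] U=[[3,1,1],[0,1,2],[0,0,4]]

  R1 -= 1·R0 → [0,1,2]
  R2 -= 2·R0 → [0,-3,-2]
  R2 -= -3·R1 → [0,0,4]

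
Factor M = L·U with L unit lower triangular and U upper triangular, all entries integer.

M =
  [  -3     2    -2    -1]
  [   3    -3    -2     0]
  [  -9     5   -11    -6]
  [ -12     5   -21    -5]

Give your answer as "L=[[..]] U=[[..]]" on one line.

  R1 -= -1·R0 → [0,-1,-4,-1]
  R2 -= 3·R0 → [0,-1,-5,-3]
  R3 -= 4·R0 → [0,-3,-13,-1]
  R2 -= 1·R1 → [0,0,-1,-2]
  R3 -= 3·R1 → [0,0,-1,2]
  R3 -= 1·R2 → [0,0,0,4]

L=[[1,0,0,0],[-1,1,0,0],[3,1,1,0],[4,3,1,1]] U=[[-3,2,-2,-1],[0,-1,-4,-1],[0,0,-1,-2],[0,0,0,4]]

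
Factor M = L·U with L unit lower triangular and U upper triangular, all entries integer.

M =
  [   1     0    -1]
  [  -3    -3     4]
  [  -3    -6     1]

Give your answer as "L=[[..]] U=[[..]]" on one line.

L=[[1,0,0],[-3,1,0],[-3,2,1]] U=[[1,0,-1],[0,-3,1],[0,0,-4]]

  R1 -= -3·R0 → [0,-3,1]
  R2 -= -3·R0 → [0,-6,-2]
  R2 -= 2·R1 → [0,0,-4]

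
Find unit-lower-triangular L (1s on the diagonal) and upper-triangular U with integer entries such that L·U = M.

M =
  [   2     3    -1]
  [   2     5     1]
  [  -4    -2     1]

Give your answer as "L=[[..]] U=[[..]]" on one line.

L=[[1,0,0],[1,1,0],[-2,2,1]] U=[[2,3,-1],[0,2,2],[0,0,-5]]

  R1 -= 1·R0 → [0,2,2]
  R2 -= -2·R0 → [0,4,-1]
  R2 -= 2·R1 → [0,0,-5]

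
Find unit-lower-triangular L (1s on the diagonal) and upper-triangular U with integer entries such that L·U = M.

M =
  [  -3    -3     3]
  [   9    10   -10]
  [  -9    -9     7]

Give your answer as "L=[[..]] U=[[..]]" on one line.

  row1 -= -3·row0 → [0,1,-1]
  row2 -= 3·row0 → [0,0,-2]
  row2 -= 0·row1 → [0,0,-2]

L=[[1,0,0],[-3,1,0],[3,0,1]] U=[[-3,-3,3],[0,1,-1],[0,0,-2]]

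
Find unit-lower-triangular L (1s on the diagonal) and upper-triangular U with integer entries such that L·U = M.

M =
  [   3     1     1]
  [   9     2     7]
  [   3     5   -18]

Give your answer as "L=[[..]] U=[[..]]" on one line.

  r1 -= 3·r0 → [0,-1,4]
  r2 -= 1·r0 → [0,4,-19]
  r2 -= -4·r1 → [0,0,-3]

L=[[1,0,0],[3,1,0],[1,-4,1]] U=[[3,1,1],[0,-1,4],[0,0,-3]]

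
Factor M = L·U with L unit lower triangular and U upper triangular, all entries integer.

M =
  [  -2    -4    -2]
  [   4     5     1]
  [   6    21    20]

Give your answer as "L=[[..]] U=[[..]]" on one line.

  row1 -= -2·row0 → [0,-3,-3]
  row2 -= -3·row0 → [0,9,14]
  row2 -= -3·row1 → [0,0,5]

L=[[1,0,0],[-2,1,0],[-3,-3,1]] U=[[-2,-4,-2],[0,-3,-3],[0,0,5]]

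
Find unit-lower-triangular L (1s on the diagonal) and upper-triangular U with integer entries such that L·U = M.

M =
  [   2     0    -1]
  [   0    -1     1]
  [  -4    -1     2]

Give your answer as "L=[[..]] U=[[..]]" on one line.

  r1 -= 0·r0 → [0,-1,1]
  r2 -= -2·r0 → [0,-1,0]
  r2 -= 1·r1 → [0,0,-1]

L=[[1,0,0],[0,1,0],[-2,1,1]] U=[[2,0,-1],[0,-1,1],[0,0,-1]]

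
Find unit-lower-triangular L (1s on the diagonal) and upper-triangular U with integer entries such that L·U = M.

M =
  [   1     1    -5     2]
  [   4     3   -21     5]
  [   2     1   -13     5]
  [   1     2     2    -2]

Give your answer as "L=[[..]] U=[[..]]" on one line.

L=[[1,0,0,0],[4,1,0,0],[2,1,1,0],[1,-1,-3,1]] U=[[1,1,-5,2],[0,-1,-1,-3],[0,0,-2,4],[0,0,0,5]]

  r1 -= 4·r0 → [0,-1,-1,-3]
  r2 -= 2·r0 → [0,-1,-3,1]
  r3 -= 1·r0 → [0,1,7,-4]
  r2 -= 1·r1 → [0,0,-2,4]
  r3 -= -1·r1 → [0,0,6,-7]
  r3 -= -3·r2 → [0,0,0,5]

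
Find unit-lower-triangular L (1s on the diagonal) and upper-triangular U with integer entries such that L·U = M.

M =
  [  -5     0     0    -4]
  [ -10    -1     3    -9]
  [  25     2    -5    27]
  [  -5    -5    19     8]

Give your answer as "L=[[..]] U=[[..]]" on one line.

  R1 -= 2·R0 → [0,-1,3,-1]
  R2 -= -5·R0 → [0,2,-5,7]
  R3 -= 1·R0 → [0,-5,19,12]
  R2 -= -2·R1 → [0,0,1,5]
  R3 -= 5·R1 → [0,0,4,17]
  R3 -= 4·R2 → [0,0,0,-3]

L=[[1,0,0,0],[2,1,0,0],[-5,-2,1,0],[1,5,4,1]] U=[[-5,0,0,-4],[0,-1,3,-1],[0,0,1,5],[0,0,0,-3]]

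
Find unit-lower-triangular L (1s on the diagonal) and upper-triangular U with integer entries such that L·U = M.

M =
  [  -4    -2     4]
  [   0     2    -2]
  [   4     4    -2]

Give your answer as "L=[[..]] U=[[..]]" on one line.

L=[[1,0,0],[0,1,0],[-1,1,1]] U=[[-4,-2,4],[0,2,-2],[0,0,4]]

  row1 -= 0·row0 → [0,2,-2]
  row2 -= -1·row0 → [0,2,2]
  row2 -= 1·row1 → [0,0,4]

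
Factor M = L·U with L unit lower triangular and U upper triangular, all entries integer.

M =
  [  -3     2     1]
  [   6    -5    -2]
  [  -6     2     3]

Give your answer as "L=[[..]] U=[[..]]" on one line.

  row1 -= -2·row0 → [0,-1,0]
  row2 -= 2·row0 → [0,-2,1]
  row2 -= 2·row1 → [0,0,1]

L=[[1,0,0],[-2,1,0],[2,2,1]] U=[[-3,2,1],[0,-1,0],[0,0,1]]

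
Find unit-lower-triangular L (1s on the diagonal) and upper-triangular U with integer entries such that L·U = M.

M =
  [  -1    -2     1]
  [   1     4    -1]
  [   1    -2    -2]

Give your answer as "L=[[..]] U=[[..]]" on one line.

  R1 -= -1·R0 → [0,2,0]
  R2 -= -1·R0 → [0,-4,-1]
  R2 -= -2·R1 → [0,0,-1]

L=[[1,0,0],[-1,1,0],[-1,-2,1]] U=[[-1,-2,1],[0,2,0],[0,0,-1]]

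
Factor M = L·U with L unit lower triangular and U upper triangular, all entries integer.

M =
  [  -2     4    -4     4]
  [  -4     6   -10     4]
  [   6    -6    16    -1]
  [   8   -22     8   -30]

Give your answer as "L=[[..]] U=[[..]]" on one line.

  r1 -= 2·r0 → [0,-2,-2,-4]
  r2 -= -3·r0 → [0,6,4,11]
  r3 -= -4·r0 → [0,-6,-8,-14]
  r2 -= -3·r1 → [0,0,-2,-1]
  r3 -= 3·r1 → [0,0,-2,-2]
  r3 -= 1·r2 → [0,0,0,-1]

L=[[1,0,0,0],[2,1,0,0],[-3,-3,1,0],[-4,3,1,1]] U=[[-2,4,-4,4],[0,-2,-2,-4],[0,0,-2,-1],[0,0,0,-1]]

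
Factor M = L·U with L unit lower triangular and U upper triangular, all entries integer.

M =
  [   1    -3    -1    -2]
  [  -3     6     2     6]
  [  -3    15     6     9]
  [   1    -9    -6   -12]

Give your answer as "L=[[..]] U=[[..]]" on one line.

  r1 -= -3·r0 → [0,-3,-1,0]
  r2 -= -3·r0 → [0,6,3,3]
  r3 -= 1·r0 → [0,-6,-5,-10]
  r2 -= -2·r1 → [0,0,1,3]
  r3 -= 2·r1 → [0,0,-3,-10]
  r3 -= -3·r2 → [0,0,0,-1]

L=[[1,0,0,0],[-3,1,0,0],[-3,-2,1,0],[1,2,-3,1]] U=[[1,-3,-1,-2],[0,-3,-1,0],[0,0,1,3],[0,0,0,-1]]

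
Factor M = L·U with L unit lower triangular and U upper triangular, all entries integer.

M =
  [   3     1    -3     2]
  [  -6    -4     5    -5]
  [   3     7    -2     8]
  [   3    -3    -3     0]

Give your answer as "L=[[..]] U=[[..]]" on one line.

  row1 -= -2·row0 → [0,-2,-1,-1]
  row2 -= 1·row0 → [0,6,1,6]
  row3 -= 1·row0 → [0,-4,0,-2]
  row2 -= -3·row1 → [0,0,-2,3]
  row3 -= 2·row1 → [0,0,2,0]
  row3 -= -1·row2 → [0,0,0,3]

L=[[1,0,0,0],[-2,1,0,0],[1,-3,1,0],[1,2,-1,1]] U=[[3,1,-3,2],[0,-2,-1,-1],[0,0,-2,3],[0,0,0,3]]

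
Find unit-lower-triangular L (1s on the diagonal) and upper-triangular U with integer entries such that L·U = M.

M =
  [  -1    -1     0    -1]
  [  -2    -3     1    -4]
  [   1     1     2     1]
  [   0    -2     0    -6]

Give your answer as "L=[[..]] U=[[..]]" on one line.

  r1 -= 2·r0 → [0,-1,1,-2]
  r2 -= -1·r0 → [0,0,2,0]
  r3 -= 0·r0 → [0,-2,0,-6]
  r2 -= 0·r1 → [0,0,2,0]
  r3 -= 2·r1 → [0,0,-2,-2]
  r3 -= -1·r2 → [0,0,0,-2]

L=[[1,0,0,0],[2,1,0,0],[-1,0,1,0],[0,2,-1,1]] U=[[-1,-1,0,-1],[0,-1,1,-2],[0,0,2,0],[0,0,0,-2]]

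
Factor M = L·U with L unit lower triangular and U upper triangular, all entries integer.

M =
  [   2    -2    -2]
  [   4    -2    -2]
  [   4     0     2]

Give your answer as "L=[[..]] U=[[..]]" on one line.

  R1 -= 2·R0 → [0,2,2]
  R2 -= 2·R0 → [0,4,6]
  R2 -= 2·R1 → [0,0,2]

L=[[1,0,0],[2,1,0],[2,2,1]] U=[[2,-2,-2],[0,2,2],[0,0,2]]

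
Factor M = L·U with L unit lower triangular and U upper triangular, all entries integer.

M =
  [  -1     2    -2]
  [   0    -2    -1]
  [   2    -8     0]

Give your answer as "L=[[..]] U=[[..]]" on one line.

L=[[1,0,0],[0,1,0],[-2,2,1]] U=[[-1,2,-2],[0,-2,-1],[0,0,-2]]

  R1 -= 0·R0 → [0,-2,-1]
  R2 -= -2·R0 → [0,-4,-4]
  R2 -= 2·R1 → [0,0,-2]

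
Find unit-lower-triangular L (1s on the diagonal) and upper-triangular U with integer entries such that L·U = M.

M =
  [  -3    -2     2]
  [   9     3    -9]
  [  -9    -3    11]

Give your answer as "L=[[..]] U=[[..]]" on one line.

L=[[1,0,0],[-3,1,0],[3,-1,1]] U=[[-3,-2,2],[0,-3,-3],[0,0,2]]

  r1 -= -3·r0 → [0,-3,-3]
  r2 -= 3·r0 → [0,3,5]
  r2 -= -1·r1 → [0,0,2]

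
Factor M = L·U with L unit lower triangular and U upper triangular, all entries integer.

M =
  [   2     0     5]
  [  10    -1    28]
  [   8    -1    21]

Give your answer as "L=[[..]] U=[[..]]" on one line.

L=[[1,0,0],[5,1,0],[4,1,1]] U=[[2,0,5],[0,-1,3],[0,0,-2]]

  R1 -= 5·R0 → [0,-1,3]
  R2 -= 4·R0 → [0,-1,1]
  R2 -= 1·R1 → [0,0,-2]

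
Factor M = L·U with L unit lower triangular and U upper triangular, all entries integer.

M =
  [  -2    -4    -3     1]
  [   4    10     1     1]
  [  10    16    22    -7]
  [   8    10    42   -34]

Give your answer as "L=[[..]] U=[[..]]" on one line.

  r1 -= -2·r0 → [0,2,-5,3]
  r2 -= -5·r0 → [0,-4,7,-2]
  r3 -= -4·r0 → [0,-6,30,-30]
  r2 -= -2·r1 → [0,0,-3,4]
  r3 -= -3·r1 → [0,0,15,-21]
  r3 -= -5·r2 → [0,0,0,-1]

L=[[1,0,0,0],[-2,1,0,0],[-5,-2,1,0],[-4,-3,-5,1]] U=[[-2,-4,-3,1],[0,2,-5,3],[0,0,-3,4],[0,0,0,-1]]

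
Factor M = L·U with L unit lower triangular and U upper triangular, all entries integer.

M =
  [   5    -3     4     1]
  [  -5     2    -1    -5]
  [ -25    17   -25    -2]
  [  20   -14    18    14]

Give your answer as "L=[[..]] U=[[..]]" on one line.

L=[[1,0,0,0],[-1,1,0,0],[-5,-2,1,0],[4,2,-4,1]] U=[[5,-3,4,1],[0,-1,3,-4],[0,0,1,-5],[0,0,0,-2]]

  r1 -= -1·r0 → [0,-1,3,-4]
  r2 -= -5·r0 → [0,2,-5,3]
  r3 -= 4·r0 → [0,-2,2,10]
  r2 -= -2·r1 → [0,0,1,-5]
  r3 -= 2·r1 → [0,0,-4,18]
  r3 -= -4·r2 → [0,0,0,-2]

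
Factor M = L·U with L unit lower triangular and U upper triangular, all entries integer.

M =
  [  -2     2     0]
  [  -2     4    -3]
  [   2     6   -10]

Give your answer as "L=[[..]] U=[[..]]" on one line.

  r1 -= 1·r0 → [0,2,-3]
  r2 -= -1·r0 → [0,8,-10]
  r2 -= 4·r1 → [0,0,2]

L=[[1,0,0],[1,1,0],[-1,4,1]] U=[[-2,2,0],[0,2,-3],[0,0,2]]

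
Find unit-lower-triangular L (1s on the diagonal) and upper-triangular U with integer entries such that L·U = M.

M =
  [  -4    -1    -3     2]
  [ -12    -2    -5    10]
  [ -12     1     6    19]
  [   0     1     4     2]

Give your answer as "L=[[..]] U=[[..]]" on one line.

  R1 -= 3·R0 → [0,1,4,4]
  R2 -= 3·R0 → [0,4,15,13]
  R3 -= 0·R0 → [0,1,4,2]
  R2 -= 4·R1 → [0,0,-1,-3]
  R3 -= 1·R1 → [0,0,0,-2]
  R3 -= 0·R2 → [0,0,0,-2]

L=[[1,0,0,0],[3,1,0,0],[3,4,1,0],[0,1,0,1]] U=[[-4,-1,-3,2],[0,1,4,4],[0,0,-1,-3],[0,0,0,-2]]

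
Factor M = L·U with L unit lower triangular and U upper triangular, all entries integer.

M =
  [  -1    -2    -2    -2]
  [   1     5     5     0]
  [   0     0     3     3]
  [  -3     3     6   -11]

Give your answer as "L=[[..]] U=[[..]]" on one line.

L=[[1,0,0,0],[-1,1,0,0],[0,0,1,0],[3,3,1,1]] U=[[-1,-2,-2,-2],[0,3,3,-2],[0,0,3,3],[0,0,0,-2]]

  row1 -= -1·row0 → [0,3,3,-2]
  row2 -= 0·row0 → [0,0,3,3]
  row3 -= 3·row0 → [0,9,12,-5]
  row2 -= 0·row1 → [0,0,3,3]
  row3 -= 3·row1 → [0,0,3,1]
  row3 -= 1·row2 → [0,0,0,-2]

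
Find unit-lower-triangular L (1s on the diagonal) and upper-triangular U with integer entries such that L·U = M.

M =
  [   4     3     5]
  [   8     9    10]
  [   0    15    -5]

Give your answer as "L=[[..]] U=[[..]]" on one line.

L=[[1,0,0],[2,1,0],[0,5,1]] U=[[4,3,5],[0,3,0],[0,0,-5]]

  R1 -= 2·R0 → [0,3,0]
  R2 -= 0·R0 → [0,15,-5]
  R2 -= 5·R1 → [0,0,-5]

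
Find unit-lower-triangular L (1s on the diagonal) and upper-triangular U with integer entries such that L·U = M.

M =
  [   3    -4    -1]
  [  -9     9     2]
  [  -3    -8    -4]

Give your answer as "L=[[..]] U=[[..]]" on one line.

L=[[1,0,0],[-3,1,0],[-1,4,1]] U=[[3,-4,-1],[0,-3,-1],[0,0,-1]]

  R1 -= -3·R0 → [0,-3,-1]
  R2 -= -1·R0 → [0,-12,-5]
  R2 -= 4·R1 → [0,0,-1]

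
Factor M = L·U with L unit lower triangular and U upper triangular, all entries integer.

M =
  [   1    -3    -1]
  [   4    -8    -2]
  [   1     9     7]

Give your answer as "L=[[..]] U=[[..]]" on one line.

L=[[1,0,0],[4,1,0],[1,3,1]] U=[[1,-3,-1],[0,4,2],[0,0,2]]

  r1 -= 4·r0 → [0,4,2]
  r2 -= 1·r0 → [0,12,8]
  r2 -= 3·r1 → [0,0,2]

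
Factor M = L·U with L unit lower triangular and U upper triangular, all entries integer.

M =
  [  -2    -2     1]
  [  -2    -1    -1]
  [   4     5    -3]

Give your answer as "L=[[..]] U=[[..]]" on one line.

  r1 -= 1·r0 → [0,1,-2]
  r2 -= -2·r0 → [0,1,-1]
  r2 -= 1·r1 → [0,0,1]

L=[[1,0,0],[1,1,0],[-2,1,1]] U=[[-2,-2,1],[0,1,-2],[0,0,1]]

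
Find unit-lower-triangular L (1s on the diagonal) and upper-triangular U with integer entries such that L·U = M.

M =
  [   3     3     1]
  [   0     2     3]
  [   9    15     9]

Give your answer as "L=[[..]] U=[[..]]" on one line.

L=[[1,0,0],[0,1,0],[3,3,1]] U=[[3,3,1],[0,2,3],[0,0,-3]]

  r1 -= 0·r0 → [0,2,3]
  r2 -= 3·r0 → [0,6,6]
  r2 -= 3·r1 → [0,0,-3]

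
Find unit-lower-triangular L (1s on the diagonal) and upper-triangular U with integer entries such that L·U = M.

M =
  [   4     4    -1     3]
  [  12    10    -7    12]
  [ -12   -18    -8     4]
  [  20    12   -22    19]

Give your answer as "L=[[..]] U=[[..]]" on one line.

L=[[1,0,0,0],[3,1,0,0],[-3,3,1,0],[5,4,-1,1]] U=[[4,4,-1,3],[0,-2,-4,3],[0,0,1,4],[0,0,0,-4]]

  r1 -= 3·r0 → [0,-2,-4,3]
  r2 -= -3·r0 → [0,-6,-11,13]
  r3 -= 5·r0 → [0,-8,-17,4]
  r2 -= 3·r1 → [0,0,1,4]
  r3 -= 4·r1 → [0,0,-1,-8]
  r3 -= -1·r2 → [0,0,0,-4]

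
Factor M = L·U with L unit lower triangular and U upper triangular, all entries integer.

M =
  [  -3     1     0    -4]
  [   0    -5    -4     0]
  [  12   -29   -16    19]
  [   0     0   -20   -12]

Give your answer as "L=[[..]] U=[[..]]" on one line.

L=[[1,0,0,0],[0,1,0,0],[-4,5,1,0],[0,0,-5,1]] U=[[-3,1,0,-4],[0,-5,-4,0],[0,0,4,3],[0,0,0,3]]

  r1 -= 0·r0 → [0,-5,-4,0]
  r2 -= -4·r0 → [0,-25,-16,3]
  r3 -= 0·r0 → [0,0,-20,-12]
  r2 -= 5·r1 → [0,0,4,3]
  r3 -= 0·r1 → [0,0,-20,-12]
  r3 -= -5·r2 → [0,0,0,3]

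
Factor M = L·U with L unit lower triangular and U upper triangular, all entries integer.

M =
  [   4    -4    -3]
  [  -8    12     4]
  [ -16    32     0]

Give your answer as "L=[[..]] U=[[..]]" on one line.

L=[[1,0,0],[-2,1,0],[-4,4,1]] U=[[4,-4,-3],[0,4,-2],[0,0,-4]]

  r1 -= -2·r0 → [0,4,-2]
  r2 -= -4·r0 → [0,16,-12]
  r2 -= 4·r1 → [0,0,-4]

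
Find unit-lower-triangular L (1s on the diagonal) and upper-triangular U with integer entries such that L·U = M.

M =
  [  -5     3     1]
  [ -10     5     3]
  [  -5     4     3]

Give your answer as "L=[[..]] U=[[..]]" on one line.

  r1 -= 2·r0 → [0,-1,1]
  r2 -= 1·r0 → [0,1,2]
  r2 -= -1·r1 → [0,0,3]

L=[[1,0,0],[2,1,0],[1,-1,1]] U=[[-5,3,1],[0,-1,1],[0,0,3]]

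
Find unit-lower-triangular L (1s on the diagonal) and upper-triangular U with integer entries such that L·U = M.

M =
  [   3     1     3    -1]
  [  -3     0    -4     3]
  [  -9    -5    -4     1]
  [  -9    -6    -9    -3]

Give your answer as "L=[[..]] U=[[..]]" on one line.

  R1 -= -1·R0 → [0,1,-1,2]
  R2 -= -3·R0 → [0,-2,5,-2]
  R3 -= -3·R0 → [0,-3,0,-6]
  R2 -= -2·R1 → [0,0,3,2]
  R3 -= -3·R1 → [0,0,-3,0]
  R3 -= -1·R2 → [0,0,0,2]

L=[[1,0,0,0],[-1,1,0,0],[-3,-2,1,0],[-3,-3,-1,1]] U=[[3,1,3,-1],[0,1,-1,2],[0,0,3,2],[0,0,0,2]]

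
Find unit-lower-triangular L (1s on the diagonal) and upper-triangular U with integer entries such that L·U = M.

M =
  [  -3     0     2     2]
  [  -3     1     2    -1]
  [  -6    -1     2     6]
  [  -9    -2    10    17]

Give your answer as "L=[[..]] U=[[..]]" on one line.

  R1 -= 1·R0 → [0,1,0,-3]
  R2 -= 2·R0 → [0,-1,-2,2]
  R3 -= 3·R0 → [0,-2,4,11]
  R2 -= -1·R1 → [0,0,-2,-1]
  R3 -= -2·R1 → [0,0,4,5]
  R3 -= -2·R2 → [0,0,0,3]

L=[[1,0,0,0],[1,1,0,0],[2,-1,1,0],[3,-2,-2,1]] U=[[-3,0,2,2],[0,1,0,-3],[0,0,-2,-1],[0,0,0,3]]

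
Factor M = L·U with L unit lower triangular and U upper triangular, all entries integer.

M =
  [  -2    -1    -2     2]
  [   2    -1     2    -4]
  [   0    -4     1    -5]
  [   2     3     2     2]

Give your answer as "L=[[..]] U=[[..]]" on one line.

  row1 -= -1·row0 → [0,-2,0,-2]
  row2 -= 0·row0 → [0,-4,1,-5]
  row3 -= -1·row0 → [0,2,0,4]
  row2 -= 2·row1 → [0,0,1,-1]
  row3 -= -1·row1 → [0,0,0,2]
  row3 -= 0·row2 → [0,0,0,2]

L=[[1,0,0,0],[-1,1,0,0],[0,2,1,0],[-1,-1,0,1]] U=[[-2,-1,-2,2],[0,-2,0,-2],[0,0,1,-1],[0,0,0,2]]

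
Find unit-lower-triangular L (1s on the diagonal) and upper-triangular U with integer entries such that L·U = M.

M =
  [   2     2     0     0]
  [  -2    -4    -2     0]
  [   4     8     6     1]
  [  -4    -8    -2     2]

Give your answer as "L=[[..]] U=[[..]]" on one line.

L=[[1,0,0,0],[-1,1,0,0],[2,-2,1,0],[-2,2,1,1]] U=[[2,2,0,0],[0,-2,-2,0],[0,0,2,1],[0,0,0,1]]

  r1 -= -1·r0 → [0,-2,-2,0]
  r2 -= 2·r0 → [0,4,6,1]
  r3 -= -2·r0 → [0,-4,-2,2]
  r2 -= -2·r1 → [0,0,2,1]
  r3 -= 2·r1 → [0,0,2,2]
  r3 -= 1·r2 → [0,0,0,1]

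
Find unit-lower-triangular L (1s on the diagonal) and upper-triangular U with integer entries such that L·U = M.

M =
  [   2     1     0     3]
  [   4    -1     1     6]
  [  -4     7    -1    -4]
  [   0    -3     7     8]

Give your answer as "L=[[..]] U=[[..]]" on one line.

L=[[1,0,0,0],[2,1,0,0],[-2,-3,1,0],[0,1,3,1]] U=[[2,1,0,3],[0,-3,1,0],[0,0,2,2],[0,0,0,2]]

  row1 -= 2·row0 → [0,-3,1,0]
  row2 -= -2·row0 → [0,9,-1,2]
  row3 -= 0·row0 → [0,-3,7,8]
  row2 -= -3·row1 → [0,0,2,2]
  row3 -= 1·row1 → [0,0,6,8]
  row3 -= 3·row2 → [0,0,0,2]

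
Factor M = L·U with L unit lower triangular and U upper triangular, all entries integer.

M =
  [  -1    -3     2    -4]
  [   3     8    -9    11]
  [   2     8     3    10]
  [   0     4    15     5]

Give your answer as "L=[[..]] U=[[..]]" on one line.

L=[[1,0,0,0],[-3,1,0,0],[-2,-2,1,0],[0,-4,3,1]] U=[[-1,-3,2,-4],[0,-1,-3,-1],[0,0,1,0],[0,0,0,1]]

  row1 -= -3·row0 → [0,-1,-3,-1]
  row2 -= -2·row0 → [0,2,7,2]
  row3 -= 0·row0 → [0,4,15,5]
  row2 -= -2·row1 → [0,0,1,0]
  row3 -= -4·row1 → [0,0,3,1]
  row3 -= 3·row2 → [0,0,0,1]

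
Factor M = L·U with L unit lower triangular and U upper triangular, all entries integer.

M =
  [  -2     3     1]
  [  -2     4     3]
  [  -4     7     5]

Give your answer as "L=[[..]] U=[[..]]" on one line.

L=[[1,0,0],[1,1,0],[2,1,1]] U=[[-2,3,1],[0,1,2],[0,0,1]]

  r1 -= 1·r0 → [0,1,2]
  r2 -= 2·r0 → [0,1,3]
  r2 -= 1·r1 → [0,0,1]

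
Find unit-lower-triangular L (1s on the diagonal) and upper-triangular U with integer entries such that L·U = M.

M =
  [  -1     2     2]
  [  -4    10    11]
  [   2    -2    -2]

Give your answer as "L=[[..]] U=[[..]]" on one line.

  R1 -= 4·R0 → [0,2,3]
  R2 -= -2·R0 → [0,2,2]
  R2 -= 1·R1 → [0,0,-1]

L=[[1,0,0],[4,1,0],[-2,1,1]] U=[[-1,2,2],[0,2,3],[0,0,-1]]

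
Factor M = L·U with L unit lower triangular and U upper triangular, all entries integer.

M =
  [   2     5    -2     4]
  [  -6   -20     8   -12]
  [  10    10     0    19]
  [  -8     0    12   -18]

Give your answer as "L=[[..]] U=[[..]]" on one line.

  row1 -= -3·row0 → [0,-5,2,0]
  row2 -= 5·row0 → [0,-15,10,-1]
  row3 -= -4·row0 → [0,20,4,-2]
  row2 -= 3·row1 → [0,0,4,-1]
  row3 -= -4·row1 → [0,0,12,-2]
  row3 -= 3·row2 → [0,0,0,1]

L=[[1,0,0,0],[-3,1,0,0],[5,3,1,0],[-4,-4,3,1]] U=[[2,5,-2,4],[0,-5,2,0],[0,0,4,-1],[0,0,0,1]]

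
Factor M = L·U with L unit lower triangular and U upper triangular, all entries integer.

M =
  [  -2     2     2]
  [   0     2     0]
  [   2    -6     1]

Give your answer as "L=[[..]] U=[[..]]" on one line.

L=[[1,0,0],[0,1,0],[-1,-2,1]] U=[[-2,2,2],[0,2,0],[0,0,3]]

  r1 -= 0·r0 → [0,2,0]
  r2 -= -1·r0 → [0,-4,3]
  r2 -= -2·r1 → [0,0,3]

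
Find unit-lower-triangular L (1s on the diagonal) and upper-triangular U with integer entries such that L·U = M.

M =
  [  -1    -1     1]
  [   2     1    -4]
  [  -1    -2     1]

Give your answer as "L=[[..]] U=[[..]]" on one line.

  row1 -= -2·row0 → [0,-1,-2]
  row2 -= 1·row0 → [0,-1,0]
  row2 -= 1·row1 → [0,0,2]

L=[[1,0,0],[-2,1,0],[1,1,1]] U=[[-1,-1,1],[0,-1,-2],[0,0,2]]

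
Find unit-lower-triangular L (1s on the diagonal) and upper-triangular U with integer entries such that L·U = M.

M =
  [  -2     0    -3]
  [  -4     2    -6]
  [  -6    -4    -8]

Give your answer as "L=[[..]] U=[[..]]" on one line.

  R1 -= 2·R0 → [0,2,0]
  R2 -= 3·R0 → [0,-4,1]
  R2 -= -2·R1 → [0,0,1]

L=[[1,0,0],[2,1,0],[3,-2,1]] U=[[-2,0,-3],[0,2,0],[0,0,1]]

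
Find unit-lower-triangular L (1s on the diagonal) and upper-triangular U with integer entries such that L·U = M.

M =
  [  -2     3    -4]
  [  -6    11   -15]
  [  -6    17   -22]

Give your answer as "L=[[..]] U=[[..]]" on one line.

  row1 -= 3·row0 → [0,2,-3]
  row2 -= 3·row0 → [0,8,-10]
  row2 -= 4·row1 → [0,0,2]

L=[[1,0,0],[3,1,0],[3,4,1]] U=[[-2,3,-4],[0,2,-3],[0,0,2]]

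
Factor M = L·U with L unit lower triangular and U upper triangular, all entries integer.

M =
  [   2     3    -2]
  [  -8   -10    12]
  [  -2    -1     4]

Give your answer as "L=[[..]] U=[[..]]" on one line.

L=[[1,0,0],[-4,1,0],[-1,1,1]] U=[[2,3,-2],[0,2,4],[0,0,-2]]

  R1 -= -4·R0 → [0,2,4]
  R2 -= -1·R0 → [0,2,2]
  R2 -= 1·R1 → [0,0,-2]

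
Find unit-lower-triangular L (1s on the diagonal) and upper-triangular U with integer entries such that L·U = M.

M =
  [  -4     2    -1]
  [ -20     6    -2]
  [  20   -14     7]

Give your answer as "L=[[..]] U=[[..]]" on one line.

  row1 -= 5·row0 → [0,-4,3]
  row2 -= -5·row0 → [0,-4,2]
  row2 -= 1·row1 → [0,0,-1]

L=[[1,0,0],[5,1,0],[-5,1,1]] U=[[-4,2,-1],[0,-4,3],[0,0,-1]]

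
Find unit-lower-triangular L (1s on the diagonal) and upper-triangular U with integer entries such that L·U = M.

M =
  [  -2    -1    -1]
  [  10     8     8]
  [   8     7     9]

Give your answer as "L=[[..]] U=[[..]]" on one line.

L=[[1,0,0],[-5,1,0],[-4,1,1]] U=[[-2,-1,-1],[0,3,3],[0,0,2]]

  R1 -= -5·R0 → [0,3,3]
  R2 -= -4·R0 → [0,3,5]
  R2 -= 1·R1 → [0,0,2]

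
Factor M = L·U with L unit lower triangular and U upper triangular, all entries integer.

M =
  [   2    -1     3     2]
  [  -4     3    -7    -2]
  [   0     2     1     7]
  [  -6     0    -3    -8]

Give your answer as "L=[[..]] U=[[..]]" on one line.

L=[[1,0,0,0],[-2,1,0,0],[0,2,1,0],[-3,-3,1,1]] U=[[2,-1,3,2],[0,1,-1,2],[0,0,3,3],[0,0,0,1]]

  R1 -= -2·R0 → [0,1,-1,2]
  R2 -= 0·R0 → [0,2,1,7]
  R3 -= -3·R0 → [0,-3,6,-2]
  R2 -= 2·R1 → [0,0,3,3]
  R3 -= -3·R1 → [0,0,3,4]
  R3 -= 1·R2 → [0,0,0,1]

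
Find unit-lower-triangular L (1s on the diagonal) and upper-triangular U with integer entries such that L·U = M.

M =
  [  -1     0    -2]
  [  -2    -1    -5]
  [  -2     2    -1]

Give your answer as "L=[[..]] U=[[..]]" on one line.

L=[[1,0,0],[2,1,0],[2,-2,1]] U=[[-1,0,-2],[0,-1,-1],[0,0,1]]

  row1 -= 2·row0 → [0,-1,-1]
  row2 -= 2·row0 → [0,2,3]
  row2 -= -2·row1 → [0,0,1]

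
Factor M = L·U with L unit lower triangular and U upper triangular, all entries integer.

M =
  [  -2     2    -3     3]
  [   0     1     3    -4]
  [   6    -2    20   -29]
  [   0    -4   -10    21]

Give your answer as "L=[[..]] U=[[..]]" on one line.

L=[[1,0,0,0],[0,1,0,0],[-3,4,1,0],[0,-4,-2,1]] U=[[-2,2,-3,3],[0,1,3,-4],[0,0,-1,-4],[0,0,0,-3]]

  r1 -= 0·r0 → [0,1,3,-4]
  r2 -= -3·r0 → [0,4,11,-20]
  r3 -= 0·r0 → [0,-4,-10,21]
  r2 -= 4·r1 → [0,0,-1,-4]
  r3 -= -4·r1 → [0,0,2,5]
  r3 -= -2·r2 → [0,0,0,-3]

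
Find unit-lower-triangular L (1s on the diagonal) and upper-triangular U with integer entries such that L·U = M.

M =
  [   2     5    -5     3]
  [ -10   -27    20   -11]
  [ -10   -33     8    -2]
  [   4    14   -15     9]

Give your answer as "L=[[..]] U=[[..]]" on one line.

L=[[1,0,0,0],[-5,1,0,0],[-5,4,1,0],[2,-2,-5,1]] U=[[2,5,-5,3],[0,-2,-5,4],[0,0,3,-3],[0,0,0,-4]]

  r1 -= -5·r0 → [0,-2,-5,4]
  r2 -= -5·r0 → [0,-8,-17,13]
  r3 -= 2·r0 → [0,4,-5,3]
  r2 -= 4·r1 → [0,0,3,-3]
  r3 -= -2·r1 → [0,0,-15,11]
  r3 -= -5·r2 → [0,0,0,-4]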